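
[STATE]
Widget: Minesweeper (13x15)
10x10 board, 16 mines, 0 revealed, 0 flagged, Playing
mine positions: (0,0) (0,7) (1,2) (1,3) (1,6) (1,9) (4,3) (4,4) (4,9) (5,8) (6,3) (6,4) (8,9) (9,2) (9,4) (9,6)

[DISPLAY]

■■■■■■■■■■   
■■■■■■■■■■   
■■■■■■■■■■   
■■■■■■■■■■   
■■■■■■■■■■   
■■■■■■■■■■   
■■■■■■■■■■   
■■■■■■■■■■   
■■■■■■■■■■   
■■■■■■■■■■   
             
             
             
             
             


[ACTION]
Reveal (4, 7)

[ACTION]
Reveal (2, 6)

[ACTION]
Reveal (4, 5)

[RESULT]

■■■■■■■■■■   
■■■■■■■■■■   
■■■■■■1■■■   
■■■■■■■■■■   
■■■■■1■1■■   
■■■■■■■■■■   
■■■■■■■■■■   
■■■■■■■■■■   
■■■■■■■■■■   
■■■■■■■■■■   
             
             
             
             
             


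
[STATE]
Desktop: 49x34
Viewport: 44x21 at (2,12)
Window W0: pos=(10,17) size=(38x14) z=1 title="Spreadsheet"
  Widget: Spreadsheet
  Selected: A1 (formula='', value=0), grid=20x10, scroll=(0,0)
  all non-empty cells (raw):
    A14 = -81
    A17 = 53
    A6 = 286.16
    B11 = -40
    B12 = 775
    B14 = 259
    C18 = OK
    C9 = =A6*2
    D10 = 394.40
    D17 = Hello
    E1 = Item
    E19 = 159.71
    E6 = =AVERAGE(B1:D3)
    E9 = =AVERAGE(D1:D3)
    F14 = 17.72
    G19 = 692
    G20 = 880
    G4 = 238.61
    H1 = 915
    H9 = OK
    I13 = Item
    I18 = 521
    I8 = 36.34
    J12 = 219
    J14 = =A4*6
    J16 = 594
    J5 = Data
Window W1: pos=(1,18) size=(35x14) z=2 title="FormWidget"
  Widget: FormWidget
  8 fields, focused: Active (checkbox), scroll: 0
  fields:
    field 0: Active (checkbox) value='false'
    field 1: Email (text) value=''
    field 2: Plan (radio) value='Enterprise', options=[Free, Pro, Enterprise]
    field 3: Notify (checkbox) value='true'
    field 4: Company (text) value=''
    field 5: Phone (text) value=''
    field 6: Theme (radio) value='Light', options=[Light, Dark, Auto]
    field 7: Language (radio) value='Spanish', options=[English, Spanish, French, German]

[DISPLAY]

                                            
                                            
                                            
                                            
                                            
        ┏━━━━━━━━━━━━━━━━━━━━━━━━━━━━━━━━━━━
━━━━━━━━━━━━━━━━━━━━━━━━━━━━━━━━━┓          
 FormWidget                      ┃──────────
─────────────────────────────────┨          
> Active:     [ ]                ┃      D   
  Email:      [                 ]┃----------
  Plan:       ( ) Free  ( ) Pro  ┃  0       
  Notify:     [x]                ┃  0       
  Company:    [                 ]┃  0       
  Phone:      [                 ]┃  0       
  Theme:      (●) Light  ( ) Dark┃  0       
  Language:   ( ) English  (●) Sp┃  0       
                                 ┃  0       
                                 ┃━━━━━━━━━━
━━━━━━━━━━━━━━━━━━━━━━━━━━━━━━━━━┛          
                                            


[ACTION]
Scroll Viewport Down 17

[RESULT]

                                            
                                            
                                            
                                            
        ┏━━━━━━━━━━━━━━━━━━━━━━━━━━━━━━━━━━━
━━━━━━━━━━━━━━━━━━━━━━━━━━━━━━━━━┓          
 FormWidget                      ┃──────────
─────────────────────────────────┨          
> Active:     [ ]                ┃      D   
  Email:      [                 ]┃----------
  Plan:       ( ) Free  ( ) Pro  ┃  0       
  Notify:     [x]                ┃  0       
  Company:    [                 ]┃  0       
  Phone:      [                 ]┃  0       
  Theme:      (●) Light  ( ) Dark┃  0       
  Language:   ( ) English  (●) Sp┃  0       
                                 ┃  0       
                                 ┃━━━━━━━━━━
━━━━━━━━━━━━━━━━━━━━━━━━━━━━━━━━━┛          
                                            
                                            


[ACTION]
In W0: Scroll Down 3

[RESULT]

                                            
                                            
                                            
                                            
        ┏━━━━━━━━━━━━━━━━━━━━━━━━━━━━━━━━━━━
━━━━━━━━━━━━━━━━━━━━━━━━━━━━━━━━━┓          
 FormWidget                      ┃──────────
─────────────────────────────────┨          
> Active:     [ ]                ┃      D   
  Email:      [                 ]┃----------
  Plan:       ( ) Free  ( ) Pro  ┃  0       
  Notify:     [x]                ┃  0       
  Company:    [                 ]┃  0       
  Phone:      [                 ]┃  0       
  Theme:      (●) Light  ( ) Dark┃  0       
  Language:   ( ) English  (●) Sp┃.32       
                                 ┃  0  394.4
                                 ┃━━━━━━━━━━
━━━━━━━━━━━━━━━━━━━━━━━━━━━━━━━━━┛          
                                            
                                            


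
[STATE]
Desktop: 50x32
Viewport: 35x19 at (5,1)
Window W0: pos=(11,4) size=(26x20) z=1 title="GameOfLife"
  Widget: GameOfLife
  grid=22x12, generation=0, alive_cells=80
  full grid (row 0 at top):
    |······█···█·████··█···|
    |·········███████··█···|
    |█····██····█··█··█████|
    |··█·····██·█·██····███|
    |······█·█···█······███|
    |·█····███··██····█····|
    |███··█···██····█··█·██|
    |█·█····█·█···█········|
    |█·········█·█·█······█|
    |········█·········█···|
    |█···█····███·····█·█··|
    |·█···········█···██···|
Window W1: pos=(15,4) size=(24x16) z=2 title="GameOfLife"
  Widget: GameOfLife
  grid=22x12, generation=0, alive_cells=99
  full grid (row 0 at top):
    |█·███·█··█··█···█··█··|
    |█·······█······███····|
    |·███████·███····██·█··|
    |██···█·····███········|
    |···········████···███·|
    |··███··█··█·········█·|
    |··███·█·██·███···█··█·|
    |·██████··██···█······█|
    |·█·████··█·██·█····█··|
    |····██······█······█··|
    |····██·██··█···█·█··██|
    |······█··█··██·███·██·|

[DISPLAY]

                                   
                                   
                                   
      ┏━━━┏━━━━━━━━━━━━━━━━━━━━━━┓ 
      ┃ Ga┃ GameOfLife           ┃ 
      ┠───┠──────────────────────┨ 
      ┃Gen┃Gen: 0                ┃ 
      ┃···┃█·███·█··█··█···█··█··┃ 
      ┃···┃█·······█······███····┃ 
      ┃█··┃·███████·███····██·█··┃ 
      ┃··█┃██···█·····███········┃ 
      ┃···┃···········████···███·┃ 
      ┃·█·┃··███··█··█·········█·┃ 
      ┃███┃··███·█·██·███···█··█·┃ 
      ┃█·█┃·██████··██···█······█┃ 
      ┃█··┃·█·████··█·██·█····█··┃ 
      ┃···┃····██······█······█··┃ 
      ┃█··┃····██·██··█···█·█··██┃ 
      ┃·█·┗━━━━━━━━━━━━━━━━━━━━━━┛ 


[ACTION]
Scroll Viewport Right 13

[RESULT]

                                   
                                   
                                   
┏━━━━━━━━━━━━━━━━━━━━━━┓           
┃ GameOfLife           ┃           
┠──────────────────────┨           
┃Gen: 0                ┃           
┃█·███·█··█··█···█··█··┃           
┃█·······█······███····┃           
┃·███████·███····██·█··┃           
┃██···█·····███········┃           
┃···········████···███·┃           
┃··███··█··█·········█·┃           
┃··███·█·██·███···█··█·┃           
┃·██████··██···█······█┃           
┃·█·████··█·██·█····█··┃           
┃····██······█······█··┃           
┃····██·██··█···█·█··██┃           
┗━━━━━━━━━━━━━━━━━━━━━━┛           


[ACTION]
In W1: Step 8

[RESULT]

                                   
                                   
                                   
┏━━━━━━━━━━━━━━━━━━━━━━┓           
┃ GameOfLife           ┃           
┠──────────────────────┨           
┃Gen: 8                ┃           
┃··█···········███·····┃           
┃·███·█······█···█··█··┃           
┃·█····█···██···█·█··█·┃           
┃█·██·█···█·█·██····█··┃           
┃█████····█··█·········┃           
┃········██············┃           
┃········█·█···········┃           
┃········█·············┃           
┃················███··█┃           
┃················███··█┃           
┃····██·█········█····█┃           
┗━━━━━━━━━━━━━━━━━━━━━━┛           


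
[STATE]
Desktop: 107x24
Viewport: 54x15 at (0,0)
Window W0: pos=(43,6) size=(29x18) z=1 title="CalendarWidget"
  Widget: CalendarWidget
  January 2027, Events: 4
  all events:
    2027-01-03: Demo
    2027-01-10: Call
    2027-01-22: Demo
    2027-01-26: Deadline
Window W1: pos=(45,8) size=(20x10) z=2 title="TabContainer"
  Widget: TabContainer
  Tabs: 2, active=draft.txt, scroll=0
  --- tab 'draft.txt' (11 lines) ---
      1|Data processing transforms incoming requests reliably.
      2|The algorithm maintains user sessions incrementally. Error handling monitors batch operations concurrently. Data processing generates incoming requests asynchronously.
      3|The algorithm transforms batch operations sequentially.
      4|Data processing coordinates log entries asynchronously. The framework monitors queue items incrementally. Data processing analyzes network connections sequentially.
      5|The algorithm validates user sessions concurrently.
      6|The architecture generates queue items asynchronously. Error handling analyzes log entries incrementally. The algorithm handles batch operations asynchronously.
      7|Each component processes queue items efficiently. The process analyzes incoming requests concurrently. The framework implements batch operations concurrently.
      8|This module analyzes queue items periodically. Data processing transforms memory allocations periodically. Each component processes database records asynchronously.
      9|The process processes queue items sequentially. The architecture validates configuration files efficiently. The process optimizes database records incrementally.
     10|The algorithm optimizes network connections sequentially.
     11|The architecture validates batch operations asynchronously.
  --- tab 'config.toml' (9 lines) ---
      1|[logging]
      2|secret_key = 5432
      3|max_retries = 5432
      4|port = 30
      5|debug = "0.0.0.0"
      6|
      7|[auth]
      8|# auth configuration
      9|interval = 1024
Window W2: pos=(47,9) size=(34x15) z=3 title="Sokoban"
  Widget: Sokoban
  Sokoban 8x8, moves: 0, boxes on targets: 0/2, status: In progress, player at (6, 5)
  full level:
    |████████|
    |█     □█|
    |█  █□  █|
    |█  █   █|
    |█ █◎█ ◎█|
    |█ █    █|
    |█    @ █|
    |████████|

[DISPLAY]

                                                      
                                                      
                                                      
                                                      
                                                      
                                                      
                                           ┏━━━━━━━━━━
                                           ┃ CalendarW
                                           ┠─┏━━━━━━━━
                                           ┃ ┃ ┏━━━━━━
                                           ┃M┠─┃ Sokob
                                           ┃ ┃[┠──────
                                           ┃ ┃─┃██████
                                           ┃1┃D┃█     
                                           ┃1┃T┃█  █□ 


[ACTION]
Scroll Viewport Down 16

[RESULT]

                                           ┃ ┃ ┏━━━━━━
                                           ┃M┠─┃ Sokob
                                           ┃ ┃[┠──────
                                           ┃ ┃─┃██████
                                           ┃1┃D┃█     
                                           ┃1┃T┃█  █□ 
                                           ┃2┃T┃█  █  
                                           ┃ ┃D┃█ █◎█ 
                                           ┃ ┗━┃█ █   
                                           ┃   ┃█    @
                                           ┃   ┃██████
                                           ┃   ┃Moves:
                                           ┃   ┃      
                                           ┃   ┃      
                                           ┗━━━┗━━━━━━


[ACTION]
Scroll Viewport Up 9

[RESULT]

                                                      
                                                      
                                                      
                                                      
                                                      
                                                      
                                           ┏━━━━━━━━━━
                                           ┃ CalendarW
                                           ┠─┏━━━━━━━━
                                           ┃ ┃ ┏━━━━━━
                                           ┃M┠─┃ Sokob
                                           ┃ ┃[┠──────
                                           ┃ ┃─┃██████
                                           ┃1┃D┃█     
                                           ┃1┃T┃█  █□ 


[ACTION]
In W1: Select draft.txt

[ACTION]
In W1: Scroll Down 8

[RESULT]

                                                      
                                                      
                                                      
                                                      
                                                      
                                                      
                                           ┏━━━━━━━━━━
                                           ┃ CalendarW
                                           ┠─┏━━━━━━━━
                                           ┃ ┃ ┏━━━━━━
                                           ┃M┠─┃ Sokob
                                           ┃ ┃[┠──────
                                           ┃ ┃─┃██████
                                           ┃1┃T┃█     
                                           ┃1┃T┃█  █□ 


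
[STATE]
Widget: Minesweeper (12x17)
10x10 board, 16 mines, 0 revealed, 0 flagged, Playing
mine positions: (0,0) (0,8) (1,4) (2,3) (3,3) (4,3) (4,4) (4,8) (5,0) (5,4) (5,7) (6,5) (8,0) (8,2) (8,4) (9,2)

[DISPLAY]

■■■■■■■■■■  
■■■■■■■■■■  
■■■■■■■■■■  
■■■■■■■■■■  
■■■■■■■■■■  
■■■■■■■■■■  
■■■■■■■■■■  
■■■■■■■■■■  
■■■■■■■■■■  
■■■■■■■■■■  
            
            
            
            
            
            
            


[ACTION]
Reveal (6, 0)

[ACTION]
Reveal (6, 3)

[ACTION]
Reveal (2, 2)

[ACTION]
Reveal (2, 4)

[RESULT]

■■■■■■■■■■  
■■■■■■■■■■  
■■2■3■■■■■  
■■■■■■■■■■  
■■■■■■■■■■  
■■■■■■■■■■  
1■■1■■■■■■  
■■■■■■■■■■  
■■■■■■■■■■  
■■■■■■■■■■  
            
            
            
            
            
            
            


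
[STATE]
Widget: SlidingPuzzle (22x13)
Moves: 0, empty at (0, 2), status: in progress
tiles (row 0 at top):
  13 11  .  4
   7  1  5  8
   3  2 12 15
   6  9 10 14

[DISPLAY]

┌────┬────┬────┬────┐ 
│ 13 │ 11 │    │  4 │ 
├────┼────┼────┼────┤ 
│  7 │  1 │  5 │  8 │ 
├────┼────┼────┼────┤ 
│  3 │  2 │ 12 │ 15 │ 
├────┼────┼────┼────┤ 
│  6 │  9 │ 10 │ 14 │ 
└────┴────┴────┴────┘ 
Moves: 0              
                      
                      
                      


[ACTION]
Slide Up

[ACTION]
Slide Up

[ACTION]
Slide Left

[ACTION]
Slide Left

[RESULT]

┌────┬────┬────┬────┐ 
│ 13 │ 11 │  5 │  4 │ 
├────┼────┼────┼────┤ 
│  7 │  1 │ 12 │  8 │ 
├────┼────┼────┼────┤ 
│  3 │  2 │ 15 │    │ 
├────┼────┼────┼────┤ 
│  6 │  9 │ 10 │ 14 │ 
└────┴────┴────┴────┘ 
Moves: 3              
                      
                      
                      


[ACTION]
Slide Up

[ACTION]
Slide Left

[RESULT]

┌────┬────┬────┬────┐ 
│ 13 │ 11 │  5 │  4 │ 
├────┼────┼────┼────┤ 
│  7 │  1 │ 12 │  8 │ 
├────┼────┼────┼────┤ 
│  3 │  2 │ 15 │ 14 │ 
├────┼────┼────┼────┤ 
│  6 │  9 │ 10 │    │ 
└────┴────┴────┴────┘ 
Moves: 4              
                      
                      
                      


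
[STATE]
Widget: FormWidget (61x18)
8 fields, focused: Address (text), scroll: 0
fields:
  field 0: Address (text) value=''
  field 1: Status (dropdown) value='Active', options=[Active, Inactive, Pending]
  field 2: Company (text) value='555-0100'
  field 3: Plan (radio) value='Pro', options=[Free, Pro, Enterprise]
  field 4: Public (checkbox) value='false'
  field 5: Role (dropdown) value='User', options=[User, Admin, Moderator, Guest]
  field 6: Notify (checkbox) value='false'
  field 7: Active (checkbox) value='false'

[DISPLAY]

> Address:    [                                             ]
  Status:     [Active                                      ▼]
  Company:    [555-0100                                     ]
  Plan:       ( ) Free  (●) Pro  ( ) Enterprise              
  Public:     [ ]                                            
  Role:       [User                                        ▼]
  Notify:     [ ]                                            
  Active:     [ ]                                            
                                                             
                                                             
                                                             
                                                             
                                                             
                                                             
                                                             
                                                             
                                                             
                                                             


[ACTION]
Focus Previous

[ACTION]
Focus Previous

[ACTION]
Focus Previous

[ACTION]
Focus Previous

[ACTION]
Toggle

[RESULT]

  Address:    [                                             ]
  Status:     [Active                                      ▼]
  Company:    [555-0100                                     ]
  Plan:       ( ) Free  (●) Pro  ( ) Enterprise              
> Public:     [x]                                            
  Role:       [User                                        ▼]
  Notify:     [ ]                                            
  Active:     [ ]                                            
                                                             
                                                             
                                                             
                                                             
                                                             
                                                             
                                                             
                                                             
                                                             
                                                             


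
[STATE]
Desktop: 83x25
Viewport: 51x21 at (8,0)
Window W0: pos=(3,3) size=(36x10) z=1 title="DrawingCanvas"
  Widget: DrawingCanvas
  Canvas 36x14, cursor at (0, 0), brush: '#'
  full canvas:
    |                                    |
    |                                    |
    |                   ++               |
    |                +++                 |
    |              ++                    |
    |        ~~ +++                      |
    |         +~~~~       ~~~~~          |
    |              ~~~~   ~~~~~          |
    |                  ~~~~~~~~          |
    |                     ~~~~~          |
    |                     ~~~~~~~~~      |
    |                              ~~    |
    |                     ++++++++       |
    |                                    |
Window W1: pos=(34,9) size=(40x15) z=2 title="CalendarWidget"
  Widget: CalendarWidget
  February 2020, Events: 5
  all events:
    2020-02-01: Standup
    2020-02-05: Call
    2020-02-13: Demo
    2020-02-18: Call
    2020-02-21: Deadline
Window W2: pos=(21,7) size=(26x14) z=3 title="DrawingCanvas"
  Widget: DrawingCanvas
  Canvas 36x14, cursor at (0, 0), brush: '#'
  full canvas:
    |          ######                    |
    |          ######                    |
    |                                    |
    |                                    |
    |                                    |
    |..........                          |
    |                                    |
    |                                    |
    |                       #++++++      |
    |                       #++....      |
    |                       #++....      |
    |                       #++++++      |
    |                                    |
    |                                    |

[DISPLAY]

                                                   
                                                   
                                                   
━━━━━━━━━━━━━━━━━━━━━━━━━━━━━━┓                    
wingCanvas                    ┃                    
──────────────────────────────┨                    
                              ┃                    
             ┏━━━━━━━━━━━━━━━━━━━━━━━━┓            
             ┃ DrawingCanvas          ┃            
            +┠────────────────────────┨━━━━━━━━━━━━
          ++ ┃+         ######        ┃get         
    ~~ +++   ┃          ######        ┃────────────
━━━━━━━━━━━━━┃                        ┃February 202
             ┃                        ┃Fr Sa Su    
             ┃                        ┃    1*  2   
             ┃..........              ┃  7  8  9   
             ┃                        ┃ 14 15 16   
             ┃                        ┃ 21* 22 23  
             ┃                       #┃28 29       
             ┃                       #┃            
             ┗━━━━━━━━━━━━━━━━━━━━━━━━┛            


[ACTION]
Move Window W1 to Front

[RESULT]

                                                   
                                                   
                                                   
━━━━━━━━━━━━━━━━━━━━━━━━━━━━━━┓                    
wingCanvas                    ┃                    
──────────────────────────────┨                    
                              ┃                    
             ┏━━━━━━━━━━━━━━━━━━━━━━━━┓            
             ┃ DrawingCanvas          ┃            
            +┠────────────┏━━━━━━━━━━━━━━━━━━━━━━━━
          ++ ┃+         ##┃ CalendarWidget         
    ~~ +++   ┃          ##┠────────────────────────
━━━━━━━━━━━━━┃            ┃            February 202
             ┃            ┃Mo Tu We Th Fr Sa Su    
             ┃            ┃                1*  2   
             ┃..........  ┃ 3  4  5*  6  7  8  9   
             ┃            ┃10 11 12 13* 14 15 16   
             ┃            ┃17 18* 19 20 21* 22 23  
             ┃            ┃24 25 26 27 28 29       
             ┃            ┃                        
             ┗━━━━━━━━━━━━┃                        


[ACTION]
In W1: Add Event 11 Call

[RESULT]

                                                   
                                                   
                                                   
━━━━━━━━━━━━━━━━━━━━━━━━━━━━━━┓                    
wingCanvas                    ┃                    
──────────────────────────────┨                    
                              ┃                    
             ┏━━━━━━━━━━━━━━━━━━━━━━━━┓            
             ┃ DrawingCanvas          ┃            
            +┠────────────┏━━━━━━━━━━━━━━━━━━━━━━━━
          ++ ┃+         ##┃ CalendarWidget         
    ~~ +++   ┃          ##┠────────────────────────
━━━━━━━━━━━━━┃            ┃            February 202
             ┃            ┃Mo Tu We Th Fr Sa Su    
             ┃            ┃                1*  2   
             ┃..........  ┃ 3  4  5*  6  7  8  9   
             ┃            ┃10 11* 12 13* 14 15 16  
             ┃            ┃17 18* 19 20 21* 22 23  
             ┃            ┃24 25 26 27 28 29       
             ┃            ┃                        
             ┗━━━━━━━━━━━━┃                        


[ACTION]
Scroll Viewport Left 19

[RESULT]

                                                   
                                                   
                                                   
   ┏━━━━━━━━━━━━━━━━━━━━━━━━━━━━━━━━━━┓            
   ┃ DrawingCanvas                    ┃            
   ┠──────────────────────────────────┨            
   ┃+                                 ┃            
   ┃                 ┏━━━━━━━━━━━━━━━━━━━━━━━━┓    
   ┃                 ┃ DrawingCanvas          ┃    
   ┃                +┠────────────┏━━━━━━━━━━━━━━━━
   ┃              ++ ┃+         ##┃ CalendarWidget 
   ┃        ~~ +++   ┃          ##┠────────────────
   ┗━━━━━━━━━━━━━━━━━┃            ┃            Febr
                     ┃            ┃Mo Tu We Th Fr S
                     ┃            ┃                
                     ┃..........  ┃ 3  4  5*  6  7 
                     ┃            ┃10 11* 12 13* 14
                     ┃            ┃17 18* 19 20 21*
                     ┃            ┃24 25 26 27 28 2
                     ┃            ┃                
                     ┗━━━━━━━━━━━━┃                


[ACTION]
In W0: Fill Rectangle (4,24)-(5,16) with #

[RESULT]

                                                   
                                                   
                                                   
   ┏━━━━━━━━━━━━━━━━━━━━━━━━━━━━━━━━━━┓            
   ┃ DrawingCanvas                    ┃            
   ┠──────────────────────────────────┨            
   ┃+                                 ┃            
   ┃                 ┏━━━━━━━━━━━━━━━━━━━━━━━━┓    
   ┃                 ┃ DrawingCanvas          ┃    
   ┃                +┠────────────┏━━━━━━━━━━━━━━━━
   ┃              ++#┃+         ##┃ CalendarWidget 
   ┃        ~~ +++  #┃          ##┠────────────────
   ┗━━━━━━━━━━━━━━━━━┃            ┃            Febr
                     ┃            ┃Mo Tu We Th Fr S
                     ┃            ┃                
                     ┃..........  ┃ 3  4  5*  6  7 
                     ┃            ┃10 11* 12 13* 14
                     ┃            ┃17 18* 19 20 21*
                     ┃            ┃24 25 26 27 28 2
                     ┃            ┃                
                     ┗━━━━━━━━━━━━┃                


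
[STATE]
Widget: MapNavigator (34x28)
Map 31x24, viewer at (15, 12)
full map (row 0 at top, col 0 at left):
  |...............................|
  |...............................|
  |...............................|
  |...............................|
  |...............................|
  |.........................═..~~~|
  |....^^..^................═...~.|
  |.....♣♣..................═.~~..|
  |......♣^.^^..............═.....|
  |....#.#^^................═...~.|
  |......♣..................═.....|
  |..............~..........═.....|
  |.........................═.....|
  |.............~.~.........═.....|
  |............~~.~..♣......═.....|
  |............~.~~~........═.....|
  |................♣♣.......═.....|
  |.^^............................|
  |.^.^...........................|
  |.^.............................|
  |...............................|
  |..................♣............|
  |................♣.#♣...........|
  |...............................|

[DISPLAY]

                                  
                                  
  ............................... 
  ............................... 
  ............................... 
  ............................... 
  ............................... 
  .........................═..~~~ 
  ....^^..^................═...~. 
  .....♣♣..................═.~~.. 
  ......♣^.^^..............═..... 
  ....#.#^^................═...~. 
  ......♣..................═..... 
  ..............~..........═..... 
  ...............@.........═..... 
  .............~.~.........═..... 
  ............~~.~..♣......═..... 
  ............~.~~~........═..... 
  ................♣♣.......═..... 
  .^^............................ 
  .^.^........................... 
  .^............................. 
  ............................... 
  ..................♣............ 
  ................♣.#♣........... 
  ............................... 
                                  
                                  


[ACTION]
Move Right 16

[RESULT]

                                  
                                  
..................                
..................                
..................                
..................                
..................                
............═..~~~                
............═...~.                
............═.~~..                
............═.....                
............═...~.                
............═.....                
.~..........═.....                
............═....@                
~.~.........═.....                
~.~..♣......═.....                
.~~~........═.....                
...♣♣.......═.....                
..................                
..................                
..................                
..................                
.....♣............                
...♣.#♣...........                
..................                
                                  
                                  


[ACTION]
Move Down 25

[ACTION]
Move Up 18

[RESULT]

                                  
                                  
                                  
                                  
                                  
                                  
                                  
                                  
                                  
..................                
..................                
..................                
..................                
..................                
............═..~~@                
............═...~.                
............═.~~..                
............═.....                
............═...~.                
............═.....                
.~..........═.....                
............═.....                
~.~.........═.....                
~.~..♣......═.....                
.~~~........═.....                
...♣♣.......═.....                
..................                
..................                


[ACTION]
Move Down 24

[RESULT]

............═...~.                
............═.....                
.~..........═.....                
............═.....                
~.~.........═.....                
~.~..♣......═.....                
.~~~........═.....                
...♣♣.......═.....                
..................                
..................                
..................                
..................                
.....♣............                
...♣.#♣...........                
.................@                
                                  
                                  
                                  
                                  
                                  
                                  
                                  
                                  
                                  
                                  
                                  
                                  
                                  


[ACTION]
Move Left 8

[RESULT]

.#^^................═...~.        
.♣..................═.....        
.........~..........═.....        
....................═.....        
........~.~.........═.....        
.......~~.~..♣......═.....        
.......~.~~~........═.....        
...........♣♣.......═.....        
..........................        
..........................        
..........................        
..........................        
.............♣............        
...........♣.#♣...........        
.................@........        
                                  
                                  
                                  
                                  
                                  
                                  
                                  
                                  
                                  
                                  
                                  
                                  
                                  


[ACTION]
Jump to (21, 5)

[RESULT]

                                  
                                  
                                  
                                  
                                  
                                  
                                  
                                  
                                  
...........................       
...........................       
...........................       
...........................       
...........................       
.................@...═..~~~       
^^..^................═...~.       
.♣♣..................═.~~..       
..♣^.^^..............═.....       
#.#^^................═...~.       
..♣..................═.....       
..........~..........═.....       
.....................═.....       
.........~.~.........═.....       
........~~.~..♣......═.....       
........~.~~~........═.....       
............♣♣.......═.....       
...........................       
...........................       
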